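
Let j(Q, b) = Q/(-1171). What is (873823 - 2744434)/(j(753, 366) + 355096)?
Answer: -2190485481/415816663 ≈ -5.2679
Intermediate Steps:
j(Q, b) = -Q/1171 (j(Q, b) = Q*(-1/1171) = -Q/1171)
(873823 - 2744434)/(j(753, 366) + 355096) = (873823 - 2744434)/(-1/1171*753 + 355096) = -1870611/(-753/1171 + 355096) = -1870611/415816663/1171 = -1870611*1171/415816663 = -2190485481/415816663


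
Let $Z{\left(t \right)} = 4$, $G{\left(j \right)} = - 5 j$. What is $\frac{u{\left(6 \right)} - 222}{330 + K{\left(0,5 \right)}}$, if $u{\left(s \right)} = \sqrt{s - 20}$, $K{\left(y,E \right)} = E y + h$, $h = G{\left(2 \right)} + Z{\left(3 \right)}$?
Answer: $- \frac{37}{54} + \frac{i \sqrt{14}}{324} \approx -0.68519 + 0.011548 i$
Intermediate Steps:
$h = -6$ ($h = \left(-5\right) 2 + 4 = -10 + 4 = -6$)
$K{\left(y,E \right)} = -6 + E y$ ($K{\left(y,E \right)} = E y - 6 = -6 + E y$)
$u{\left(s \right)} = \sqrt{-20 + s}$
$\frac{u{\left(6 \right)} - 222}{330 + K{\left(0,5 \right)}} = \frac{\sqrt{-20 + 6} - 222}{330 + \left(-6 + 5 \cdot 0\right)} = \frac{\sqrt{-14} - 222}{330 + \left(-6 + 0\right)} = \frac{i \sqrt{14} - 222}{330 - 6} = \frac{-222 + i \sqrt{14}}{324} = \left(-222 + i \sqrt{14}\right) \frac{1}{324} = - \frac{37}{54} + \frac{i \sqrt{14}}{324}$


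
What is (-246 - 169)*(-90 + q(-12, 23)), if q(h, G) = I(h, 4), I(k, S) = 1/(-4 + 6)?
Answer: 74285/2 ≈ 37143.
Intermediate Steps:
I(k, S) = ½ (I(k, S) = 1/2 = ½)
q(h, G) = ½
(-246 - 169)*(-90 + q(-12, 23)) = (-246 - 169)*(-90 + ½) = -415*(-179/2) = 74285/2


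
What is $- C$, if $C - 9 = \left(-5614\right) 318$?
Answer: $1785243$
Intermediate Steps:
$C = -1785243$ ($C = 9 - 1785252 = -1785243$)
$- C = \left(-1\right) \left(-1785243\right) = 1785243$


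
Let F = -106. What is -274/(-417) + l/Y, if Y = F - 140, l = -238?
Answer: 27775/17097 ≈ 1.6246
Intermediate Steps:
Y = -246 (Y = -106 - 140 = -246)
-274/(-417) + l/Y = -274/(-417) - 238/(-246) = -274*(-1/417) - 238*(-1/246) = 274/417 + 119/123 = 27775/17097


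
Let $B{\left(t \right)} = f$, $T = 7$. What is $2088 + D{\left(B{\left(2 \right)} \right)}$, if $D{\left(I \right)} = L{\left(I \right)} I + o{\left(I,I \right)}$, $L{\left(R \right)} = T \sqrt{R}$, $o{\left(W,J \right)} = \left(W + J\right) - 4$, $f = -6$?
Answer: $2072 - 42 i \sqrt{6} \approx 2072.0 - 102.88 i$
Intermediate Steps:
$o{\left(W,J \right)} = -4 + J + W$ ($o{\left(W,J \right)} = \left(J + W\right) - 4 = -4 + J + W$)
$B{\left(t \right)} = -6$
$L{\left(R \right)} = 7 \sqrt{R}$
$D{\left(I \right)} = -4 + 2 I + 7 I^{\frac{3}{2}}$ ($D{\left(I \right)} = 7 \sqrt{I} I + \left(-4 + I + I\right) = 7 I^{\frac{3}{2}} + \left(-4 + 2 I\right) = -4 + 2 I + 7 I^{\frac{3}{2}}$)
$2088 + D{\left(B{\left(2 \right)} \right)} = 2088 + \left(-4 + 2 \left(-6\right) + 7 \left(-6\right)^{\frac{3}{2}}\right) = 2088 - \left(16 - - 42 i \sqrt{6}\right) = 2088 - \left(16 + 42 i \sqrt{6}\right) = 2072 - 42 i \sqrt{6}$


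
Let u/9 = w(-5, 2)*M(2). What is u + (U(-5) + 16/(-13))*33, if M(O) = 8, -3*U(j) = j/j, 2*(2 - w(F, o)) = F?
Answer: 3541/13 ≈ 272.38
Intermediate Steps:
w(F, o) = 2 - F/2
U(j) = -⅓ (U(j) = -j/(3*j) = -⅓*1 = -⅓)
u = 324 (u = 9*((2 - ½*(-5))*8) = 9*((2 + 5/2)*8) = 9*((9/2)*8) = 9*36 = 324)
u + (U(-5) + 16/(-13))*33 = 324 + (-⅓ + 16/(-13))*33 = 324 + (-⅓ + 16*(-1/13))*33 = 324 + (-⅓ - 16/13)*33 = 324 - 61/39*33 = 324 - 671/13 = 3541/13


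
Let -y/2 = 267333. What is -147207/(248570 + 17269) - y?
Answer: 47378309189/88613 ≈ 5.3467e+5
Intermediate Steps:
y = -534666 (y = -2*267333 = -534666)
-147207/(248570 + 17269) - y = -147207/(248570 + 17269) - 1*(-534666) = -147207/265839 + 534666 = -147207*1/265839 + 534666 = -49069/88613 + 534666 = 47378309189/88613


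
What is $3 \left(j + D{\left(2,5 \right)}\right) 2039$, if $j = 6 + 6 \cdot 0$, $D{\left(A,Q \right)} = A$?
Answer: $48936$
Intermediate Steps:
$j = 6$ ($j = 6 + 0 = 6$)
$3 \left(j + D{\left(2,5 \right)}\right) 2039 = 3 \left(6 + 2\right) 2039 = 3 \cdot 8 \cdot 2039 = 24 \cdot 2039 = 48936$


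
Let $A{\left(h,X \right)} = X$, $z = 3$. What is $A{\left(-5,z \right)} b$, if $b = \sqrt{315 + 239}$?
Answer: $3 \sqrt{554} \approx 70.612$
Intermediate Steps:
$b = \sqrt{554} \approx 23.537$
$A{\left(-5,z \right)} b = 3 \sqrt{554}$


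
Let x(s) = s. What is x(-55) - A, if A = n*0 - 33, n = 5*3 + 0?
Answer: -22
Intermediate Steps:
n = 15 (n = 15 + 0 = 15)
A = -33 (A = 15*0 - 33 = 0 - 33 = -33)
x(-55) - A = -55 - 1*(-33) = -55 + 33 = -22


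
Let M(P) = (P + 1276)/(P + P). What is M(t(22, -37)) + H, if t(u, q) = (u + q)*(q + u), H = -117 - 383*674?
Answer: -116215049/450 ≈ -2.5826e+5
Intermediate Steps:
H = -258259 (H = -117 - 258142 = -258259)
t(u, q) = (q + u)**2 (t(u, q) = (q + u)*(q + u) = (q + u)**2)
M(P) = (1276 + P)/(2*P) (M(P) = (1276 + P)/((2*P)) = (1276 + P)*(1/(2*P)) = (1276 + P)/(2*P))
M(t(22, -37)) + H = (1276 + (-37 + 22)**2)/(2*((-37 + 22)**2)) - 258259 = (1276 + (-15)**2)/(2*((-15)**2)) - 258259 = (1/2)*(1276 + 225)/225 - 258259 = (1/2)*(1/225)*1501 - 258259 = 1501/450 - 258259 = -116215049/450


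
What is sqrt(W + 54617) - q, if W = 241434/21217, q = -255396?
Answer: 255396 + sqrt(501868789859)/3031 ≈ 2.5563e+5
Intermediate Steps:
W = 241434/21217 (W = 241434*(1/21217) = 241434/21217 ≈ 11.379)
sqrt(W + 54617) - q = sqrt(241434/21217 + 54617) - 1*(-255396) = sqrt(1159050323/21217) + 255396 = sqrt(501868789859)/3031 + 255396 = 255396 + sqrt(501868789859)/3031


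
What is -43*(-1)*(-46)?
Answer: -1978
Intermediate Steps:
-43*(-1)*(-46) = 43*(-46) = -1978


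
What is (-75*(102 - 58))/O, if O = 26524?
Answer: -825/6631 ≈ -0.12442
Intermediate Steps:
(-75*(102 - 58))/O = -75*(102 - 58)/26524 = -75*44*(1/26524) = -3300*1/26524 = -825/6631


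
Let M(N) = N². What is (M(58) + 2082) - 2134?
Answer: 3312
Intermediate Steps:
(M(58) + 2082) - 2134 = (58² + 2082) - 2134 = (3364 + 2082) - 2134 = 5446 - 2134 = 3312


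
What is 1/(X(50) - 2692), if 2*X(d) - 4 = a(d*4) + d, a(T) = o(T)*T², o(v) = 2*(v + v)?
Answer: 1/15997335 ≈ 6.2510e-8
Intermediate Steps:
o(v) = 4*v (o(v) = 2*(2*v) = 4*v)
a(T) = 4*T³ (a(T) = (4*T)*T² = 4*T³)
X(d) = 2 + d/2 + 128*d³ (X(d) = 2 + (4*(d*4)³ + d)/2 = 2 + (4*(4*d)³ + d)/2 = 2 + (4*(64*d³) + d)/2 = 2 + (256*d³ + d)/2 = 2 + (d + 256*d³)/2 = 2 + (d/2 + 128*d³) = 2 + d/2 + 128*d³)
1/(X(50) - 2692) = 1/((2 + (½)*50 + 128*50³) - 2692) = 1/((2 + 25 + 128*125000) - 2692) = 1/((2 + 25 + 16000000) - 2692) = 1/(16000027 - 2692) = 1/15997335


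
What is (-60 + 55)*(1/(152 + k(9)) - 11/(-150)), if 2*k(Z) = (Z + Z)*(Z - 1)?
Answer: -1307/3360 ≈ -0.38899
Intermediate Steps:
k(Z) = Z*(-1 + Z) (k(Z) = ((Z + Z)*(Z - 1))/2 = ((2*Z)*(-1 + Z))/2 = (2*Z*(-1 + Z))/2 = Z*(-1 + Z))
(-60 + 55)*(1/(152 + k(9)) - 11/(-150)) = (-60 + 55)*(1/(152 + 9*(-1 + 9)) - 11/(-150)) = -5*(1/(152 + 9*8) - 11*(-1/150)) = -5*(1/(152 + 72) + 11/150) = -5*(1/224 + 11/150) = -5*1307/16800 = -1307/3360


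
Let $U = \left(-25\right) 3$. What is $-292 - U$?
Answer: $-217$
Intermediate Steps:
$U = -75$
$-292 - U = -292 - -75 = -292 + 75 = -217$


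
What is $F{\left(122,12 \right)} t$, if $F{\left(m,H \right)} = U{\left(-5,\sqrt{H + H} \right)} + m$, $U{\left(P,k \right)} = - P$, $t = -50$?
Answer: $-6350$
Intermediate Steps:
$F{\left(m,H \right)} = 5 + m$ ($F{\left(m,H \right)} = \left(-1\right) \left(-5\right) + m = 5 + m$)
$F{\left(122,12 \right)} t = \left(5 + 122\right) \left(-50\right) = 127 \left(-50\right) = -6350$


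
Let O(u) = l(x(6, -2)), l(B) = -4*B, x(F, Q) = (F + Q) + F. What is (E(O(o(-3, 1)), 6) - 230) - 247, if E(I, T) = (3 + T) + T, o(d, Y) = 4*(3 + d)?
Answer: -462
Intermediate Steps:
x(F, Q) = Q + 2*F
o(d, Y) = 12 + 4*d
O(u) = -40 (O(u) = -4*(-2 + 2*6) = -4*(-2 + 12) = -4*10 = -40)
E(I, T) = 3 + 2*T
(E(O(o(-3, 1)), 6) - 230) - 247 = ((3 + 2*6) - 230) - 247 = ((3 + 12) - 230) - 247 = (15 - 230) - 247 = -215 - 247 = -462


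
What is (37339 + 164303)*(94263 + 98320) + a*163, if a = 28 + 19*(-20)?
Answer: 38832763910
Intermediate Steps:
a = -352 (a = 28 - 380 = -352)
(37339 + 164303)*(94263 + 98320) + a*163 = (37339 + 164303)*(94263 + 98320) - 352*163 = 201642*192583 - 57376 = 38832821286 - 57376 = 38832763910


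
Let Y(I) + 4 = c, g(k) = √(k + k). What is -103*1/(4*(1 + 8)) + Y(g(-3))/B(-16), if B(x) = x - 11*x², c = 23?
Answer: -24365/8496 ≈ -2.8678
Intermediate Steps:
g(k) = √2*√k (g(k) = √(2*k) = √2*√k)
B(x) = x - 11*x²
Y(I) = 19 (Y(I) = -4 + 23 = 19)
-103*1/(4*(1 + 8)) + Y(g(-3))/B(-16) = -103*1/(4*(1 + 8)) + 19/((-16*(1 - 11*(-16)))) = -103/(4*9) + 19/((-16*(1 + 176))) = -103/36 + 19/((-16*177)) = -103*1/36 + 19/(-2832) = -103/36 + 19*(-1/2832) = -103/36 - 19/2832 = -24365/8496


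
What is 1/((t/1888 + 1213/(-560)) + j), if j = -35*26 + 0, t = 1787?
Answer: -66080/60213389 ≈ -0.0010974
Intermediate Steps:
j = -910 (j = -910 + 0 = -910)
1/((t/1888 + 1213/(-560)) + j) = 1/((1787/1888 + 1213/(-560)) - 910) = 1/((1787*(1/1888) + 1213*(-1/560)) - 910) = 1/((1787/1888 - 1213/560) - 910) = 1/(-80589/66080 - 910) = 1/(-60213389/66080) = -66080/60213389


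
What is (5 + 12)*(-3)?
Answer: -51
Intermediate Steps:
(5 + 12)*(-3) = 17*(-3) = -51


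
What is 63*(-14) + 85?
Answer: -797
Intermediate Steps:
63*(-14) + 85 = -882 + 85 = -797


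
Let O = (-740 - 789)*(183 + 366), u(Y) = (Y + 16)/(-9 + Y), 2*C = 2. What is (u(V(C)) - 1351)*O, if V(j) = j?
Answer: 9086732325/8 ≈ 1.1358e+9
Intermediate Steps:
C = 1 (C = (½)*2 = 1)
u(Y) = (16 + Y)/(-9 + Y)
O = -839421 (O = -1529*549 = -839421)
(u(V(C)) - 1351)*O = ((16 + 1)/(-9 + 1) - 1351)*(-839421) = (17/(-8) - 1351)*(-839421) = (-⅛*17 - 1351)*(-839421) = (-17/8 - 1351)*(-839421) = -10825/8*(-839421) = 9086732325/8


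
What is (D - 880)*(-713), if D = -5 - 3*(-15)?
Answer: 598920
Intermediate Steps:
D = 40 (D = -5 + 45 = 40)
(D - 880)*(-713) = (40 - 880)*(-713) = -840*(-713) = 598920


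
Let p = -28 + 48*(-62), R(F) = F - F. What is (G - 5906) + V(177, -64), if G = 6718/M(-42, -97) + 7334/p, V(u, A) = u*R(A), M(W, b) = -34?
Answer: -155911361/25534 ≈ -6106.0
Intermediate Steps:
R(F) = 0
V(u, A) = 0 (V(u, A) = u*0 = 0)
p = -3004 (p = -28 - 2976 = -3004)
G = -5107557/25534 (G = 6718/(-34) + 7334/(-3004) = 6718*(-1/34) + 7334*(-1/3004) = -3359/17 - 3667/1502 = -5107557/25534 ≈ -200.03)
(G - 5906) + V(177, -64) = (-5107557/25534 - 5906) + 0 = -155911361/25534 + 0 = -155911361/25534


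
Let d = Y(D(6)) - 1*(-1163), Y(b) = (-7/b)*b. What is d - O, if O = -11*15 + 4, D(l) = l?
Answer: 1317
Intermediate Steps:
Y(b) = -7
O = -161 (O = -165 + 4 = -161)
d = 1156 (d = -7 - 1*(-1163) = -7 + 1163 = 1156)
d - O = 1156 - 1*(-161) = 1156 + 161 = 1317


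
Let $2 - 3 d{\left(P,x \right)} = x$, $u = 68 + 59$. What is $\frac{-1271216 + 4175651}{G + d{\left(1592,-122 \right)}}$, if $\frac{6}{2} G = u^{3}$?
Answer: $\frac{8713305}{2048507} \approx 4.2535$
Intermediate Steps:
$u = 127$
$d{\left(P,x \right)} = \frac{2}{3} - \frac{x}{3}$
$G = \frac{2048383}{3}$ ($G = \frac{127^{3}}{3} = \frac{1}{3} \cdot 2048383 = \frac{2048383}{3} \approx 6.8279 \cdot 10^{5}$)
$\frac{-1271216 + 4175651}{G + d{\left(1592,-122 \right)}} = \frac{-1271216 + 4175651}{\frac{2048383}{3} + \left(\frac{2}{3} - - \frac{122}{3}\right)} = \frac{2904435}{\frac{2048383}{3} + \left(\frac{2}{3} + \frac{122}{3}\right)} = \frac{2904435}{\frac{2048383}{3} + \frac{124}{3}} = \frac{2904435}{\frac{2048507}{3}} = 2904435 \cdot \frac{3}{2048507} = \frac{8713305}{2048507}$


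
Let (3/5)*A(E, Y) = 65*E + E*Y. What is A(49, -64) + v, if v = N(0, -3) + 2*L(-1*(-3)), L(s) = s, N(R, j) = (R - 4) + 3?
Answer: 260/3 ≈ 86.667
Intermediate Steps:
N(R, j) = -1 + R (N(R, j) = (-4 + R) + 3 = -1 + R)
A(E, Y) = 325*E/3 + 5*E*Y/3 (A(E, Y) = 5*(65*E + E*Y)/3 = 325*E/3 + 5*E*Y/3)
v = 5 (v = (-1 + 0) + 2*(-1*(-3)) = -1 + 2*3 = -1 + 6 = 5)
A(49, -64) + v = (5/3)*49*(65 - 64) + 5 = (5/3)*49*1 + 5 = 245/3 + 5 = 260/3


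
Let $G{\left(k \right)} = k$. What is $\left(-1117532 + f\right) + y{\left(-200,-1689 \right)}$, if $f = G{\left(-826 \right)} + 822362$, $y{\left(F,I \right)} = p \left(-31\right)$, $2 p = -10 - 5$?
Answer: $- \frac{591527}{2} \approx -2.9576 \cdot 10^{5}$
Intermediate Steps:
$p = - \frac{15}{2}$ ($p = \frac{-10 - 5}{2} = \frac{1}{2} \left(-15\right) = - \frac{15}{2} \approx -7.5$)
$y{\left(F,I \right)} = \frac{465}{2}$ ($y{\left(F,I \right)} = \left(- \frac{15}{2}\right) \left(-31\right) = \frac{465}{2}$)
$f = 821536$ ($f = -826 + 822362 = 821536$)
$\left(-1117532 + f\right) + y{\left(-200,-1689 \right)} = \left(-1117532 + 821536\right) + \frac{465}{2} = -295996 + \frac{465}{2} = - \frac{591527}{2}$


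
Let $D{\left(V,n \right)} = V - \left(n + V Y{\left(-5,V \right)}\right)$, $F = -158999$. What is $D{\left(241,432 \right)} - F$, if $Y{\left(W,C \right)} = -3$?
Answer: $159531$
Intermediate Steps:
$D{\left(V,n \right)} = - n + 4 V$ ($D{\left(V,n \right)} = V - \left(n + V \left(-3\right)\right) = V - \left(n - 3 V\right) = V + \left(- n + 3 V\right) = - n + 4 V$)
$D{\left(241,432 \right)} - F = \left(\left(-1\right) 432 + 4 \cdot 241\right) - -158999 = \left(-432 + 964\right) + 158999 = 532 + 158999 = 159531$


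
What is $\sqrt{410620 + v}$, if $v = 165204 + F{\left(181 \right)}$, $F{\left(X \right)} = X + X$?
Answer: $\sqrt{576186} \approx 759.07$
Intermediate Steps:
$F{\left(X \right)} = 2 X$
$v = 165566$ ($v = 165204 + 2 \cdot 181 = 165204 + 362 = 165566$)
$\sqrt{410620 + v} = \sqrt{410620 + 165566} = \sqrt{576186}$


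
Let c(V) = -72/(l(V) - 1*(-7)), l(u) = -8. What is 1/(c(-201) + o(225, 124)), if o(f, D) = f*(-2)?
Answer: -1/378 ≈ -0.0026455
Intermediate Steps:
o(f, D) = -2*f
c(V) = 72 (c(V) = -72/(-8 - 1*(-7)) = -72/(-8 + 7) = -72/(-1) = -72*(-1) = 72)
1/(c(-201) + o(225, 124)) = 1/(72 - 2*225) = 1/(72 - 450) = 1/(-378) = -1/378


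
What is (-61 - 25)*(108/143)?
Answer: -9288/143 ≈ -64.951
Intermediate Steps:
(-61 - 25)*(108/143) = -9288/143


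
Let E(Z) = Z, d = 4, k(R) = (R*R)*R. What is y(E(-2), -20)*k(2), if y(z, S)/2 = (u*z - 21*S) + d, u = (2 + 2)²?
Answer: 6272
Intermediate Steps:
k(R) = R³ (k(R) = R²*R = R³)
u = 16 (u = 4² = 16)
y(z, S) = 8 - 42*S + 32*z (y(z, S) = 2*((16*z - 21*S) + 4) = 2*((-21*S + 16*z) + 4) = 2*(4 - 21*S + 16*z) = 8 - 42*S + 32*z)
y(E(-2), -20)*k(2) = (8 - 42*(-20) + 32*(-2))*2³ = (8 + 840 - 64)*8 = 784*8 = 6272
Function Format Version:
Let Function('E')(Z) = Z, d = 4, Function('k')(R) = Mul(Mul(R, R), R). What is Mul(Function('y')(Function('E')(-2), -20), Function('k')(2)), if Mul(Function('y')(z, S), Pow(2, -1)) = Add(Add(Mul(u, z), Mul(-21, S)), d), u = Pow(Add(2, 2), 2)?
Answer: 6272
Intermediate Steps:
Function('k')(R) = Pow(R, 3) (Function('k')(R) = Mul(Pow(R, 2), R) = Pow(R, 3))
u = 16 (u = Pow(4, 2) = 16)
Function('y')(z, S) = Add(8, Mul(-42, S), Mul(32, z)) (Function('y')(z, S) = Mul(2, Add(Add(Mul(16, z), Mul(-21, S)), 4)) = Mul(2, Add(Add(Mul(-21, S), Mul(16, z)), 4)) = Mul(2, Add(4, Mul(-21, S), Mul(16, z))) = Add(8, Mul(-42, S), Mul(32, z)))
Mul(Function('y')(Function('E')(-2), -20), Function('k')(2)) = Mul(Add(8, Mul(-42, -20), Mul(32, -2)), Pow(2, 3)) = Mul(Add(8, 840, -64), 8) = Mul(784, 8) = 6272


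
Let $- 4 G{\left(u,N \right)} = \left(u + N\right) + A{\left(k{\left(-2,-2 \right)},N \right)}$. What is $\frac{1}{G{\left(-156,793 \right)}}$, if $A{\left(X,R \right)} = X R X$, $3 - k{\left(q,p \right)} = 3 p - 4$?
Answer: $- \frac{2}{67327} \approx -2.9706 \cdot 10^{-5}$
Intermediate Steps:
$k{\left(q,p \right)} = 7 - 3 p$ ($k{\left(q,p \right)} = 3 - \left(3 p - 4\right) = 3 - \left(-4 + 3 p\right) = 7 - 3 p$)
$A{\left(X,R \right)} = R X^{2}$ ($A{\left(X,R \right)} = R X X = R X^{2}$)
$G{\left(u,N \right)} = - \frac{85 N}{2} - \frac{u}{4}$ ($G{\left(u,N \right)} = - \frac{\left(u + N\right) + N \left(7 - -6\right)^{2}}{4} = - \frac{\left(N + u\right) + N \left(7 + 6\right)^{2}}{4} = - \frac{\left(N + u\right) + N 13^{2}}{4} = - \frac{\left(N + u\right) + N 169}{4} = - \frac{\left(N + u\right) + 169 N}{4} = - \frac{u + 170 N}{4} = - \frac{85 N}{2} - \frac{u}{4}$)
$\frac{1}{G{\left(-156,793 \right)}} = \frac{1}{\left(- \frac{85}{2}\right) 793 - -39} = \frac{1}{- \frac{67405}{2} + 39} = \frac{1}{- \frac{67327}{2}} = - \frac{2}{67327}$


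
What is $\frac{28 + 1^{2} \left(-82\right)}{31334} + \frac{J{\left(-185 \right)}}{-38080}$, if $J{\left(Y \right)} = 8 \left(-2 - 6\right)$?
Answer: $- \frac{398}{9321865} \approx -4.2695 \cdot 10^{-5}$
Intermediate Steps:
$J{\left(Y \right)} = -64$ ($J{\left(Y \right)} = 8 \left(-8\right) = -64$)
$\frac{28 + 1^{2} \left(-82\right)}{31334} + \frac{J{\left(-185 \right)}}{-38080} = \frac{28 + 1^{2} \left(-82\right)}{31334} - \frac{64}{-38080} = \left(28 + 1 \left(-82\right)\right) \frac{1}{31334} - - \frac{1}{595} = \left(28 - 82\right) \frac{1}{31334} + \frac{1}{595} = \left(-54\right) \frac{1}{31334} + \frac{1}{595} = - \frac{27}{15667} + \frac{1}{595} = - \frac{398}{9321865}$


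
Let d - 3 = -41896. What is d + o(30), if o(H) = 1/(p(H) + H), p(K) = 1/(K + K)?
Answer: -75449233/1801 ≈ -41893.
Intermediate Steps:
d = -41893 (d = 3 - 41896 = -41893)
p(K) = 1/(2*K)
o(H) = 1/(H + 1/(2*H)) (o(H) = 1/(1/(2*H) + H) = 1/(H + 1/(2*H)))
d + o(30) = -41893 + 2*30/(1 + 2*30²) = -41893 + 2*30/(1 + 2*900) = -41893 + 2*30/(1 + 1800) = -41893 + 2*30/1801 = -41893 + 2*30*(1/1801) = -41893 + 60/1801 = -75449233/1801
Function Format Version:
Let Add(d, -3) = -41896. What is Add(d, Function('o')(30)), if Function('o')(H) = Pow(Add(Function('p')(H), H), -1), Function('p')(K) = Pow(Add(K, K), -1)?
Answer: Rational(-75449233, 1801) ≈ -41893.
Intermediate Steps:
d = -41893 (d = Add(3, -41896) = -41893)
Function('p')(K) = Mul(Rational(1, 2), Pow(K, -1)) (Function('p')(K) = Pow(Mul(2, K), -1) = Mul(Rational(1, 2), Pow(K, -1)))
Function('o')(H) = Pow(Add(H, Mul(Rational(1, 2), Pow(H, -1))), -1) (Function('o')(H) = Pow(Add(Mul(Rational(1, 2), Pow(H, -1)), H), -1) = Pow(Add(H, Mul(Rational(1, 2), Pow(H, -1))), -1))
Add(d, Function('o')(30)) = Add(-41893, Mul(2, 30, Pow(Add(1, Mul(2, Pow(30, 2))), -1))) = Add(-41893, Mul(2, 30, Pow(Add(1, Mul(2, 900)), -1))) = Add(-41893, Mul(2, 30, Pow(Add(1, 1800), -1))) = Add(-41893, Mul(2, 30, Pow(1801, -1))) = Add(-41893, Mul(2, 30, Rational(1, 1801))) = Add(-41893, Rational(60, 1801)) = Rational(-75449233, 1801)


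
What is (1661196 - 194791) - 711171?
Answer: 755234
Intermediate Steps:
(1661196 - 194791) - 711171 = 1466405 - 711171 = 755234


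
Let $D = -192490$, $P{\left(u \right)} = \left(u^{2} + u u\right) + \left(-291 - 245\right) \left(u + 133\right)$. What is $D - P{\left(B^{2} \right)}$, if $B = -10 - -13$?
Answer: $-116540$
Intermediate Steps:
$B = 3$ ($B = -10 + 13 = 3$)
$P{\left(u \right)} = -71288 - 536 u + 2 u^{2}$ ($P{\left(u \right)} = \left(u^{2} + u^{2}\right) - 536 \left(133 + u\right) = 2 u^{2} - \left(71288 + 536 u\right) = -71288 - 536 u + 2 u^{2}$)
$D - P{\left(B^{2} \right)} = -192490 - \left(-71288 - 536 \cdot 3^{2} + 2 \left(3^{2}\right)^{2}\right) = -192490 - \left(-71288 - 4824 + 2 \cdot 9^{2}\right) = -192490 - \left(-71288 - 4824 + 2 \cdot 81\right) = -192490 - \left(-71288 - 4824 + 162\right) = -192490 - -75950 = -192490 + 75950 = -116540$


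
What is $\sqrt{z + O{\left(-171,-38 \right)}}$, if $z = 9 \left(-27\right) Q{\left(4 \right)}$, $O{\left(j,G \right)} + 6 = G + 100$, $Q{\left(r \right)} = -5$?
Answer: $\sqrt{1271} \approx 35.651$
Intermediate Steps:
$O{\left(j,G \right)} = 94 + G$ ($O{\left(j,G \right)} = -6 + \left(G + 100\right) = -6 + \left(100 + G\right) = 94 + G$)
$z = 1215$ ($z = 9 \left(-27\right) \left(-5\right) = \left(-243\right) \left(-5\right) = 1215$)
$\sqrt{z + O{\left(-171,-38 \right)}} = \sqrt{1215 + \left(94 - 38\right)} = \sqrt{1215 + 56} = \sqrt{1271}$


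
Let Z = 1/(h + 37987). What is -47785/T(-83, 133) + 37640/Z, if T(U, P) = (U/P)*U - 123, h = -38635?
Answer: -46194752599/1894 ≈ -2.4390e+7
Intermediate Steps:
T(U, P) = -123 + U²/P (T(U, P) = U²/P - 123 = -123 + U²/P)
Z = -1/648 (Z = 1/(-38635 + 37987) = 1/(-648) = -1/648 ≈ -0.0015432)
-47785/T(-83, 133) + 37640/Z = -47785/(-123 + (-83)²/133) + 37640/(-1/648) = -47785/(-123 + (1/133)*6889) + 37640*(-648) = -47785/(-123 + 6889/133) - 24390720 = -47785/(-9470/133) - 24390720 = -47785*(-133/9470) - 24390720 = 1271081/1894 - 24390720 = -46194752599/1894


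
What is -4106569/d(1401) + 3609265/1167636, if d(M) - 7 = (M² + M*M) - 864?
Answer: 9370466961541/4582673552820 ≈ 2.0448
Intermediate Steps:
d(M) = -857 + 2*M² (d(M) = 7 + ((M² + M*M) - 864) = 7 + ((M² + M²) - 864) = 7 + (2*M² - 864) = 7 + (-864 + 2*M²) = -857 + 2*M²)
-4106569/d(1401) + 3609265/1167636 = -4106569/(-857 + 2*1401²) + 3609265/1167636 = -4106569/(-857 + 2*1962801) + 3609265*(1/1167636) = -4106569/(-857 + 3925602) + 3609265/1167636 = -4106569/3924745 + 3609265/1167636 = 9370466961541/4582673552820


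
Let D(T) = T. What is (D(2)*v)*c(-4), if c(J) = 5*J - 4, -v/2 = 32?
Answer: 3072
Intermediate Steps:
v = -64 (v = -2*32 = -64)
c(J) = -4 + 5*J
(D(2)*v)*c(-4) = (2*(-64))*(-4 + 5*(-4)) = -128*(-4 - 20) = -128*(-24) = 3072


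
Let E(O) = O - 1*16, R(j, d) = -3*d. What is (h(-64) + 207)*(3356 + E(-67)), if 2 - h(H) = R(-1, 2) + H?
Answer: 913167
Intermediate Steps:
E(O) = -16 + O (E(O) = O - 16 = -16 + O)
h(H) = 8 - H (h(H) = 2 - (-3*2 + H) = 2 - (-6 + H) = 2 + (6 - H) = 8 - H)
(h(-64) + 207)*(3356 + E(-67)) = ((8 - 1*(-64)) + 207)*(3356 + (-16 - 67)) = ((8 + 64) + 207)*(3356 - 83) = (72 + 207)*3273 = 279*3273 = 913167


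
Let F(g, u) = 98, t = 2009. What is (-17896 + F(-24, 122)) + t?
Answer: -15789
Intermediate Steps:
(-17896 + F(-24, 122)) + t = (-17896 + 98) + 2009 = -17798 + 2009 = -15789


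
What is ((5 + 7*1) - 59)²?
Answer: 2209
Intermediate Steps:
((5 + 7*1) - 59)² = ((5 + 7) - 59)² = (12 - 59)² = (-47)² = 2209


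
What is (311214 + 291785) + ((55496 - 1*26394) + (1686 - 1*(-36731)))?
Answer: 670518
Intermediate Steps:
(311214 + 291785) + ((55496 - 1*26394) + (1686 - 1*(-36731))) = 602999 + ((55496 - 26394) + (1686 + 36731)) = 602999 + (29102 + 38417) = 602999 + 67519 = 670518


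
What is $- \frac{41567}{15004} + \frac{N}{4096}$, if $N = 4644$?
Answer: $- \frac{6286241}{3841024} \approx -1.6366$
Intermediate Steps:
$- \frac{41567}{15004} + \frac{N}{4096} = - \frac{41567}{15004} + \frac{4644}{4096} = \left(-41567\right) \frac{1}{15004} + 4644 \cdot \frac{1}{4096} = - \frac{41567}{15004} + \frac{1161}{1024} = - \frac{6286241}{3841024}$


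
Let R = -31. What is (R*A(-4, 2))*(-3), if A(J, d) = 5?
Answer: 465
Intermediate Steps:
(R*A(-4, 2))*(-3) = -31*5*(-3) = -155*(-3) = 465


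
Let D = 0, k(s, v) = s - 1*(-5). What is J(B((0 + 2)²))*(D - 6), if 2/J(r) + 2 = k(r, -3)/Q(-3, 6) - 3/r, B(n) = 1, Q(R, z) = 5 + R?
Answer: 6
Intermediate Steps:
k(s, v) = 5 + s (k(s, v) = s + 5 = 5 + s)
J(r) = 2/(½ + r/2 - 3/r) (J(r) = 2/(-2 + ((5 + r)/(5 - 3) - 3/r)) = 2/(-2 + ((5 + r)/2 - 3/r)) = 2/(-2 + ((5 + r)*(½) - 3/r)) = 2/(-2 + ((5/2 + r/2) - 3/r)) = 2/(-2 + (5/2 + r/2 - 3/r)) = 2/(½ + r/2 - 3/r))
J(B((0 + 2)²))*(D - 6) = (4*1/(-6 + 1 + 1²))*(0 - 6) = (4*1/(-6 + 1 + 1))*(-6) = (4*1/(-4))*(-6) = (4*1*(-¼))*(-6) = -1*(-6) = 6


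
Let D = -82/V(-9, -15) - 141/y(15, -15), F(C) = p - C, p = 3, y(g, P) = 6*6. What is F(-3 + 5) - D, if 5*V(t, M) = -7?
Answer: -4507/84 ≈ -53.655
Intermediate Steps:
y(g, P) = 36
V(t, M) = -7/5 (V(t, M) = (⅕)*(-7) = -7/5)
F(C) = 3 - C
D = 4591/84 (D = -82/(-7/5) - 141/36 = -82*(-5/7) - 141*1/36 = 410/7 - 47/12 = 4591/84 ≈ 54.655)
F(-3 + 5) - D = (3 - (-3 + 5)) - 1*4591/84 = (3 - 1*2) - 4591/84 = (3 - 2) - 4591/84 = 1 - 4591/84 = -4507/84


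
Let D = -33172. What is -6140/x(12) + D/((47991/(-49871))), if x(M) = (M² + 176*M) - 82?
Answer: 1798099390274/52166217 ≈ 34469.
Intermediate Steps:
x(M) = -82 + M² + 176*M
-6140/x(12) + D/((47991/(-49871))) = -6140/(-82 + 12² + 176*12) - 33172/(47991/(-49871)) = -6140/(-82 + 144 + 2112) - 33172/(47991*(-1/49871)) = -6140/2174 - 33172/(-47991/49871) = -6140*1/2174 - 33172*(-49871/47991) = -3070/1087 + 1654320812/47991 = 1798099390274/52166217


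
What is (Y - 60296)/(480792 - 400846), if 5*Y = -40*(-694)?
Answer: -27372/39973 ≈ -0.68476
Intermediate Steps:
Y = 5552 (Y = (-40*(-694))/5 = (1/5)*27760 = 5552)
(Y - 60296)/(480792 - 400846) = (5552 - 60296)/(480792 - 400846) = -54744/79946 = -54744*1/79946 = -27372/39973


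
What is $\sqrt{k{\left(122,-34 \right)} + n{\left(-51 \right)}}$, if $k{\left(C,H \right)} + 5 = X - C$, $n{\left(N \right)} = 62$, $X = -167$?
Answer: $2 i \sqrt{58} \approx 15.232 i$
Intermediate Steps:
$k{\left(C,H \right)} = -172 - C$ ($k{\left(C,H \right)} = -5 - \left(167 + C\right) = -172 - C$)
$\sqrt{k{\left(122,-34 \right)} + n{\left(-51 \right)}} = \sqrt{\left(-172 - 122\right) + 62} = \sqrt{-294 + 62} = \sqrt{-232} = 2 i \sqrt{58}$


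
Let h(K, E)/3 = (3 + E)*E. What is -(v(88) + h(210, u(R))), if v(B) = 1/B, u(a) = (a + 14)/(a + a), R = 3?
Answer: -13093/264 ≈ -49.595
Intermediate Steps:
u(a) = (14 + a)/(2*a) (u(a) = (14 + a)/((2*a)) = (14 + a)*(1/(2*a)) = (14 + a)/(2*a))
h(K, E) = 3*E*(3 + E) (h(K, E) = 3*((3 + E)*E) = 3*(E*(3 + E)) = 3*E*(3 + E))
-(v(88) + h(210, u(R))) = -(1/88 + 3*((½)*(14 + 3)/3)*(3 + (½)*(14 + 3)/3)) = -(1/88 + 3*((½)*(⅓)*17)*(3 + (½)*(⅓)*17)) = -(1/88 + 3*(17/6)*(3 + 17/6)) = -(1/88 + 3*(17/6)*(35/6)) = -(1/88 + 595/12) = -1*13093/264 = -13093/264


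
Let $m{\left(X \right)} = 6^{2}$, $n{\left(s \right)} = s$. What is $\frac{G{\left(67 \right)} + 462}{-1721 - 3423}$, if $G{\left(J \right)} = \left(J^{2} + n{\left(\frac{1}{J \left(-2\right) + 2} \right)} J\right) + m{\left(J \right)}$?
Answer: $- \frac{658217}{679008} \approx -0.96938$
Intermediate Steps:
$m{\left(X \right)} = 36$
$G{\left(J \right)} = 36 + J^{2} + \frac{J}{2 - 2 J}$ ($G{\left(J \right)} = \left(J^{2} + \frac{J}{J \left(-2\right) + 2}\right) + 36 = \left(J^{2} + \frac{J}{- 2 J + 2}\right) + 36 = \left(J^{2} + \frac{J}{2 - 2 J}\right) + 36 = 36 + J^{2} + \frac{J}{2 - 2 J}$)
$\frac{G{\left(67 \right)} + 462}{-1721 - 3423} = \frac{\frac{\left(- \frac{1}{2}\right) 67 + \left(-1 + 67\right) \left(36 + 67^{2}\right)}{-1 + 67} + 462}{-1721 - 3423} = \frac{\frac{- \frac{67}{2} + 66 \left(36 + 4489\right)}{66} + 462}{-5144} = \left(\frac{- \frac{67}{2} + 66 \cdot 4525}{66} + 462\right) \left(- \frac{1}{5144}\right) = \left(\frac{- \frac{67}{2} + 298650}{66} + 462\right) \left(- \frac{1}{5144}\right) = \left(\frac{1}{66} \cdot \frac{597233}{2} + 462\right) \left(- \frac{1}{5144}\right) = \left(\frac{597233}{132} + 462\right) \left(- \frac{1}{5144}\right) = \frac{658217}{132} \left(- \frac{1}{5144}\right) = - \frac{658217}{679008}$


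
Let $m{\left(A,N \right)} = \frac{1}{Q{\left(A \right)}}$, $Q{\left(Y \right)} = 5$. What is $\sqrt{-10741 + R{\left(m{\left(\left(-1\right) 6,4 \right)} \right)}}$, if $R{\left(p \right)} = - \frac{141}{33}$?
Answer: $\frac{i \sqrt{1300178}}{11} \approx 103.66 i$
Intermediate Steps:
$m{\left(A,N \right)} = \frac{1}{5}$
$R{\left(p \right)} = - \frac{47}{11}$ ($R{\left(p \right)} = \left(-141\right) \frac{1}{33} = - \frac{47}{11}$)
$\sqrt{-10741 + R{\left(m{\left(\left(-1\right) 6,4 \right)} \right)}} = \sqrt{-10741 - \frac{47}{11}} = \sqrt{- \frac{118198}{11}} = \frac{i \sqrt{1300178}}{11}$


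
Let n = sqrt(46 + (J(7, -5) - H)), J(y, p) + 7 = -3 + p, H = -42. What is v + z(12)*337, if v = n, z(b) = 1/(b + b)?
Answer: 337/24 + sqrt(73) ≈ 22.586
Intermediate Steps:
J(y, p) = -10 + p (J(y, p) = -7 + (-3 + p) = -10 + p)
z(b) = 1/(2*b)
n = sqrt(73) (n = sqrt(46 + ((-10 - 5) - 1*(-42))) = sqrt(46 + (-15 + 42)) = sqrt(46 + 27) = sqrt(73) ≈ 8.5440)
v = sqrt(73) ≈ 8.5440
v + z(12)*337 = sqrt(73) + ((1/2)/12)*337 = sqrt(73) + ((1/2)*(1/12))*337 = sqrt(73) + (1/24)*337 = sqrt(73) + 337/24 = 337/24 + sqrt(73)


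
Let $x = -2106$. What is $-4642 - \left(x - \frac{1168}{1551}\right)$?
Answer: $- \frac{3932168}{1551} \approx -2535.2$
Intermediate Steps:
$-4642 - \left(x - \frac{1168}{1551}\right) = -4642 - \left(-2106 - \frac{1168}{1551}\right) = -4642 - - \frac{3267574}{1551} = -4642 + \frac{3267574}{1551} = - \frac{3932168}{1551}$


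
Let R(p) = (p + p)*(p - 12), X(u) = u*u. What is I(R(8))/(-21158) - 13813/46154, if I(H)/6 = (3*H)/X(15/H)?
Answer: 8445801001/12206579150 ≈ 0.69191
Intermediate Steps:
X(u) = u²
R(p) = 2*p*(-12 + p) (R(p) = (2*p)*(-12 + p) = 2*p*(-12 + p))
I(H) = 2*H³/25 (I(H) = 6*((3*H)/((15/H)²)) = 6*((3*H)/((225/H²))) = 6*((3*H)*(H²/225)) = 6*(H³/75) = 2*H³/25)
I(R(8))/(-21158) - 13813/46154 = (2*(2*8*(-12 + 8))³/25)/(-21158) - 13813/46154 = (2*(2*8*(-4))³/25)*(-1/21158) - 13813*1/46154 = ((2/25)*(-64)³)*(-1/21158) - 13813/46154 = ((2/25)*(-262144))*(-1/21158) - 13813/46154 = -524288/25*(-1/21158) - 13813/46154 = 262144/264475 - 13813/46154 = 8445801001/12206579150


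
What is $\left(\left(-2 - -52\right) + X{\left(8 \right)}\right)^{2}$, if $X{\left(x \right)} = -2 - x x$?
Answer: $256$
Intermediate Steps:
$X{\left(x \right)} = -2 - x^{2}$
$\left(\left(-2 - -52\right) + X{\left(8 \right)}\right)^{2} = \left(\left(-2 - -52\right) - 66\right)^{2} = \left(\left(-2 + 52\right) - 66\right)^{2} = \left(50 - 66\right)^{2} = \left(-16\right)^{2} = 256$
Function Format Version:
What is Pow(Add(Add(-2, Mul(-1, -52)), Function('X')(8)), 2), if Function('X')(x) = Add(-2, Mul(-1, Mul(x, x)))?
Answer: 256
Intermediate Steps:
Function('X')(x) = Add(-2, Mul(-1, Pow(x, 2)))
Pow(Add(Add(-2, Mul(-1, -52)), Function('X')(8)), 2) = Pow(Add(Add(-2, Mul(-1, -52)), Add(-2, Mul(-1, Pow(8, 2)))), 2) = Pow(Add(Add(-2, 52), Add(-2, Mul(-1, 64))), 2) = Pow(Add(50, Add(-2, -64)), 2) = Pow(Add(50, -66), 2) = Pow(-16, 2) = 256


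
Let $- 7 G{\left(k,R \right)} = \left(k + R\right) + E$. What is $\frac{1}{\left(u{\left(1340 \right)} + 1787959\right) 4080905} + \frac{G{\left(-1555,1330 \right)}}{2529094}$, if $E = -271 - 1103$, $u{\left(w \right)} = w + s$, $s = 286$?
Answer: $\frac{1668242727201319}{18470293094800020950} \approx 9.032 \cdot 10^{-5}$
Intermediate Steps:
$u{\left(w \right)} = 286 + w$ ($u{\left(w \right)} = w + 286 = 286 + w$)
$E = -1374$
$G{\left(k,R \right)} = \frac{1374}{7} - \frac{R}{7} - \frac{k}{7}$ ($G{\left(k,R \right)} = - \frac{\left(k + R\right) - 1374}{7} = - \frac{\left(R + k\right) - 1374}{7} = - \frac{-1374 + R + k}{7} = \frac{1374}{7} - \frac{R}{7} - \frac{k}{7}$)
$\frac{1}{\left(u{\left(1340 \right)} + 1787959\right) 4080905} + \frac{G{\left(-1555,1330 \right)}}{2529094} = \frac{1}{\left(\left(286 + 1340\right) + 1787959\right) 4080905} + \frac{\frac{1374}{7} - 190 - - \frac{1555}{7}}{2529094} = \frac{1}{1626 + 1787959} \cdot \frac{1}{4080905} + \left(\frac{1374}{7} - 190 + \frac{1555}{7}\right) \frac{1}{2529094} = \frac{1}{1789585} \cdot \frac{1}{4080905} + \frac{1599}{7} \cdot \frac{1}{2529094} = \frac{1}{1789585} \cdot \frac{1}{4080905} + \frac{1599}{17703658} = \frac{1}{7303126374425} + \frac{1599}{17703658} = \frac{1668242727201319}{18470293094800020950}$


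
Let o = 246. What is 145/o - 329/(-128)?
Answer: 49747/15744 ≈ 3.1597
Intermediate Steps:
145/o - 329/(-128) = 145/246 - 329/(-128) = 145*(1/246) - 329*(-1/128) = 145/246 + 329/128 = 49747/15744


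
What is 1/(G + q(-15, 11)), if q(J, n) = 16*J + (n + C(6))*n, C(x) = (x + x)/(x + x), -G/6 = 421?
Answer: -1/2634 ≈ -0.00037965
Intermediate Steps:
G = -2526 (G = -6*421 = -2526)
C(x) = 1 (C(x) = (2*x)/((2*x)) = (2*x)*(1/(2*x)) = 1)
q(J, n) = 16*J + n*(1 + n) (q(J, n) = 16*J + (n + 1)*n = 16*J + (1 + n)*n = 16*J + n*(1 + n))
1/(G + q(-15, 11)) = 1/(-2526 + (11 + 11**2 + 16*(-15))) = 1/(-2526 + (11 + 121 - 240)) = 1/(-2526 - 108) = 1/(-2634) = -1/2634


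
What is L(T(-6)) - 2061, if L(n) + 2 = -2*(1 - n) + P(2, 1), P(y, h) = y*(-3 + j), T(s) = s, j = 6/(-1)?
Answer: -2095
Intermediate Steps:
j = -6 (j = 6*(-1) = -6)
P(y, h) = -9*y (P(y, h) = y*(-3 - 6) = y*(-9) = -9*y)
L(n) = -22 + 2*n (L(n) = -2 + (-2*(1 - n) - 9*2) = -2 + ((-2 + 2*n) - 18) = -2 + (-20 + 2*n) = -22 + 2*n)
L(T(-6)) - 2061 = (-22 + 2*(-6)) - 2061 = (-22 - 12) - 2061 = -34 - 2061 = -2095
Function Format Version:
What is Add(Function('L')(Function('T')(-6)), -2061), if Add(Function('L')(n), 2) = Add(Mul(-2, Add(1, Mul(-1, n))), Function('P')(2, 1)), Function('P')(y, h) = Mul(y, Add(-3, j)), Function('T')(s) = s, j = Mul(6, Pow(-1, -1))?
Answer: -2095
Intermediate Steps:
j = -6 (j = Mul(6, -1) = -6)
Function('P')(y, h) = Mul(-9, y) (Function('P')(y, h) = Mul(y, Add(-3, -6)) = Mul(y, -9) = Mul(-9, y))
Function('L')(n) = Add(-22, Mul(2, n)) (Function('L')(n) = Add(-2, Add(Mul(-2, Add(1, Mul(-1, n))), Mul(-9, 2))) = Add(-2, Add(Add(-2, Mul(2, n)), -18)) = Add(-2, Add(-20, Mul(2, n))) = Add(-22, Mul(2, n)))
Add(Function('L')(Function('T')(-6)), -2061) = Add(Add(-22, Mul(2, -6)), -2061) = Add(Add(-22, -12), -2061) = Add(-34, -2061) = -2095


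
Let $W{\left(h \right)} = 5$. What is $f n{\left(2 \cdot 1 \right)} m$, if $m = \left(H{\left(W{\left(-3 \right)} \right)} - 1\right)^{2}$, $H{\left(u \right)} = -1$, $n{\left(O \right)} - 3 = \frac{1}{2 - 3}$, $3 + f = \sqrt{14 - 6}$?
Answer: $-24 + 16 \sqrt{2} \approx -1.3726$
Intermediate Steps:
$f = -3 + 2 \sqrt{2}$ ($f = -3 + \sqrt{14 - 6} = -3 + \sqrt{8} = -3 + 2 \sqrt{2} \approx -0.17157$)
$n{\left(O \right)} = 2$ ($n{\left(O \right)} = 3 + \frac{1}{2 - 3} = 3 + \frac{1}{-1} = 3 - 1 = 2$)
$m = 4$ ($m = \left(-1 - 1\right)^{2} = \left(-2\right)^{2} = 4$)
$f n{\left(2 \cdot 1 \right)} m = \left(-3 + 2 \sqrt{2}\right) 2 \cdot 4 = \left(-6 + 4 \sqrt{2}\right) 4 = -24 + 16 \sqrt{2}$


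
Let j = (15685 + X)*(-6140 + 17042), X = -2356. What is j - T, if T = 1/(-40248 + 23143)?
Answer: 2485574725591/17105 ≈ 1.4531e+8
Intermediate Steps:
j = 145312758 (j = (15685 - 2356)*(-6140 + 17042) = 13329*10902 = 145312758)
T = -1/17105 (T = 1/(-17105) = -1/17105 ≈ -5.8462e-5)
j - T = 145312758 - 1*(-1/17105) = 145312758 + 1/17105 = 2485574725591/17105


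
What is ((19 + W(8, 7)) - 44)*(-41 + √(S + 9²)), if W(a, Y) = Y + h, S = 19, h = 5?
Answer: 403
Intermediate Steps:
W(a, Y) = 5 + Y (W(a, Y) = Y + 5 = 5 + Y)
((19 + W(8, 7)) - 44)*(-41 + √(S + 9²)) = ((19 + (5 + 7)) - 44)*(-41 + √(19 + 9²)) = ((19 + 12) - 44)*(-41 + √(19 + 81)) = (31 - 44)*(-41 + √100) = -13*(-41 + 10) = -13*(-31) = 403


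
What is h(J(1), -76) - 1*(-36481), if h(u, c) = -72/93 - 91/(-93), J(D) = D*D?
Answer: 3392752/93 ≈ 36481.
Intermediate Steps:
J(D) = D²
h(u, c) = 19/93 (h(u, c) = -72*1/93 - 91*(-1/93) = -24/31 + 91/93 = 19/93)
h(J(1), -76) - 1*(-36481) = 19/93 - 1*(-36481) = 19/93 + 36481 = 3392752/93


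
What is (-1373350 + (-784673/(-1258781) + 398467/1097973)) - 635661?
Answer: -2776667909834820487/1382107550913 ≈ -2.0090e+6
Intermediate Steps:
(-1373350 + (-784673/(-1258781) + 398467/1097973)) - 635661 = (-1373350 + (-784673*(-1/1258781) + 398467*(1/1097973))) - 635661 = (-1373350 + (784673/1258781 + 398467/1097973)) - 635661 = (-1373350 + 1363132456556/1382107550913) - 635661 = -1898116041913911994/1382107550913 - 635661 = -2776667909834820487/1382107550913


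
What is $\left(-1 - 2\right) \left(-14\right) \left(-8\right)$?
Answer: $-336$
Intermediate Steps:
$\left(-1 - 2\right) \left(-14\right) \left(-8\right) = \left(-3\right) \left(-14\right) \left(-8\right) = 42 \left(-8\right) = -336$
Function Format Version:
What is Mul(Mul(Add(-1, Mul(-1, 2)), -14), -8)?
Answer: -336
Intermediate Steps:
Mul(Mul(Add(-1, Mul(-1, 2)), -14), -8) = Mul(Mul(Add(-1, -2), -14), -8) = Mul(Mul(-3, -14), -8) = Mul(42, -8) = -336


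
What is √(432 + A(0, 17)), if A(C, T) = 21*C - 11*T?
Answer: 7*√5 ≈ 15.652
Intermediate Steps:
A(C, T) = -11*T + 21*C
√(432 + A(0, 17)) = √(432 + (-11*17 + 21*0)) = √(432 + (-187 + 0)) = √(432 - 187) = √245 = 7*√5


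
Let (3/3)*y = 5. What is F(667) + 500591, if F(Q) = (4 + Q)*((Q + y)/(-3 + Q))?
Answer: 41605417/83 ≈ 5.0127e+5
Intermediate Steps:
y = 5
F(Q) = (4 + Q)*(5 + Q)/(-3 + Q) (F(Q) = (4 + Q)*((Q + 5)/(-3 + Q)) = (4 + Q)*((5 + Q)/(-3 + Q)) = (4 + Q)*(5 + Q)/(-3 + Q))
F(667) + 500591 = (20 + 667² + 9*667)/(-3 + 667) + 500591 = (20 + 444889 + 6003)/664 + 500591 = (1/664)*450912 + 500591 = 56364/83 + 500591 = 41605417/83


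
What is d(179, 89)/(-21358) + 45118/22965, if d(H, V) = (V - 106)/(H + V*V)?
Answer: 520360357787/264862693800 ≈ 1.9646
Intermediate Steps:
d(H, V) = (-106 + V)/(H + V²)
d(179, 89)/(-21358) + 45118/22965 = ((-106 + 89)/(179 + 89²))/(-21358) + 45118/22965 = (-17/(179 + 7921))*(-1/21358) + 45118*(1/22965) = (-17/8100)*(-1/21358) + 45118/22965 = ((1/8100)*(-17))*(-1/21358) + 45118/22965 = -17/8100*(-1/21358) + 45118/22965 = 17/172999800 + 45118/22965 = 520360357787/264862693800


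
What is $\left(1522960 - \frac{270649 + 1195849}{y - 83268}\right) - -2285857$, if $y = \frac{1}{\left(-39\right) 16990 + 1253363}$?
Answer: $\frac{187359700856513045}{49190820803} \approx 3.8088 \cdot 10^{6}$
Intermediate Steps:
$y = \frac{1}{590753}$ ($y = \frac{1}{-662610 + 1253363} = \frac{1}{590753} \approx 1.6928 \cdot 10^{-6}$)
$\left(1522960 - \frac{270649 + 1195849}{y - 83268}\right) - -2285857 = \left(1522960 - \frac{270649 + 1195849}{\frac{1}{590753} - 83268}\right) - -2285857 = \left(1522960 - \frac{1466498}{- \frac{49190820803}{590753}}\right) + 2285857 = \left(1522960 - 1466498 \left(- \frac{590753}{49190820803}\right)\right) + 2285857 = \left(1522960 - - \frac{866338092994}{49190820803}\right) + 2285857 = \left(1522960 + \frac{866338092994}{49190820803}\right) + 2285857 = \frac{74916518788229874}{49190820803} + 2285857 = \frac{187359700856513045}{49190820803}$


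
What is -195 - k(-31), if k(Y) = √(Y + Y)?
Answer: -195 - I*√62 ≈ -195.0 - 7.874*I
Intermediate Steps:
k(Y) = √2*√Y (k(Y) = √(2*Y) = √2*√Y)
-195 - k(-31) = -195 - √2*√(-31) = -195 - √2*I*√31 = -195 - I*√62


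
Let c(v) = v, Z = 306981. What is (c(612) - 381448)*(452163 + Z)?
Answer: -289109364384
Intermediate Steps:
(c(612) - 381448)*(452163 + Z) = (612 - 381448)*(452163 + 306981) = -380836*759144 = -289109364384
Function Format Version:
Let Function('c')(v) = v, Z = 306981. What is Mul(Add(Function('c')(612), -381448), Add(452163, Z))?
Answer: -289109364384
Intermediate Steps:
Mul(Add(Function('c')(612), -381448), Add(452163, Z)) = Mul(Add(612, -381448), Add(452163, 306981)) = Mul(-380836, 759144) = -289109364384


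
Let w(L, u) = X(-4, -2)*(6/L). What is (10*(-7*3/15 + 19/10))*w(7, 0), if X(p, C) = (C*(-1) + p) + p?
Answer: -180/7 ≈ -25.714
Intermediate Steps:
X(p, C) = -C + 2*p (X(p, C) = (-C + p) + p = (p - C) + p = -C + 2*p)
w(L, u) = -36/L (w(L, u) = (-1*(-2) + 2*(-4))*(6/L) = (2 - 8)*(6/L) = -36/L)
(10*(-7*3/15 + 19/10))*w(7, 0) = (10*(-7*3/15 + 19/10))*(-36/7) = (10*(-21*1/15 + 19*(⅒)))*(-36*⅐) = (10*(-7/5 + 19/10))*(-36/7) = (10*(½))*(-36/7) = 5*(-36/7) = -180/7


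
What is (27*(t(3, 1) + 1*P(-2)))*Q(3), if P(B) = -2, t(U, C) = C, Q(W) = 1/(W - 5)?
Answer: 27/2 ≈ 13.500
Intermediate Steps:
Q(W) = 1/(-5 + W)
(27*(t(3, 1) + 1*P(-2)))*Q(3) = (27*(1 + 1*(-2)))/(-5 + 3) = (27*(1 - 2))/(-2) = (27*(-1))*(-½) = -27*(-½) = 27/2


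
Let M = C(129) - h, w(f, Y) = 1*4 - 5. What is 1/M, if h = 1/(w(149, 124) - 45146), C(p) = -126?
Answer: -45147/5688521 ≈ -0.0079365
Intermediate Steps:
w(f, Y) = -1 (w(f, Y) = 4 - 5 = -1)
h = -1/45147 (h = 1/(-1 - 45146) = 1/(-45147) = -1/45147 ≈ -2.2150e-5)
M = -5688521/45147 (M = -126 - 1*(-1/45147) = -126 + 1/45147 = -5688521/45147 ≈ -126.00)
1/M = 1/(-5688521/45147) = -45147/5688521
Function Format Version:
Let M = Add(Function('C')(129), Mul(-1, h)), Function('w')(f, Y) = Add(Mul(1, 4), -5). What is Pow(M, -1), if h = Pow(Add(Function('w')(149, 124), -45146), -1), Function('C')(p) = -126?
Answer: Rational(-45147, 5688521) ≈ -0.0079365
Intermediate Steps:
Function('w')(f, Y) = -1 (Function('w')(f, Y) = Add(4, -5) = -1)
h = Rational(-1, 45147) (h = Pow(Add(-1, -45146), -1) = Pow(-45147, -1) = Rational(-1, 45147) ≈ -2.2150e-5)
M = Rational(-5688521, 45147) (M = Add(-126, Mul(-1, Rational(-1, 45147))) = Add(-126, Rational(1, 45147)) = Rational(-5688521, 45147) ≈ -126.00)
Pow(M, -1) = Pow(Rational(-5688521, 45147), -1) = Rational(-45147, 5688521)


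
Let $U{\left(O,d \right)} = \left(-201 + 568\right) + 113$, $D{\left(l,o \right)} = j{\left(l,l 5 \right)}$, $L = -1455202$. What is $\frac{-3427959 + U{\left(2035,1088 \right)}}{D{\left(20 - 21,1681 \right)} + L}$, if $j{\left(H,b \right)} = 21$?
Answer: $\frac{3427479}{1455181} \approx 2.3554$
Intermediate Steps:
$D{\left(l,o \right)} = 21$
$U{\left(O,d \right)} = 480$ ($U{\left(O,d \right)} = 367 + 113 = 480$)
$\frac{-3427959 + U{\left(2035,1088 \right)}}{D{\left(20 - 21,1681 \right)} + L} = \frac{-3427959 + 480}{21 - 1455202} = - \frac{3427479}{-1455181} = \left(-3427479\right) \left(- \frac{1}{1455181}\right) = \frac{3427479}{1455181}$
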